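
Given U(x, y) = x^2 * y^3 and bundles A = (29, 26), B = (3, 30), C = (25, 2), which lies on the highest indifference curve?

Evaluate utility at each bundle:
U(A) = 14781416.
U(B) = 243000.
U(C) = 5000.
Highest utility is A, so A ≻ B ≻ C.

Bundle A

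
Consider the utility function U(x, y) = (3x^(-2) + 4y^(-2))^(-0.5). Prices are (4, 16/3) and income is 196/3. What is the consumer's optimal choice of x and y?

x* = 7, y* = 7

For CES with ρ = -2, MRS = (3/4)·(y/x)^3.
Tangency: set MRS = p_x/p_y = 4/(16/3) = 0.75.
So (y/x)^3 = 1; taking the cube root, y/x = 1, i.e. y = x.
Substitute into the budget 4·x + (16/3)·y = 196/3: (28/3)·x = 196/3, so x* = 7 and y* = 7.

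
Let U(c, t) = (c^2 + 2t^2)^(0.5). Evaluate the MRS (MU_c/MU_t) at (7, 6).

For CES with ρ = 2, MRS = (1/2)·(t/c)^(-1).
At (7, 6): MRS = 7/12.
So at (7, 6) the consumer would give up 7/12 units of t for one more unit of c.

MRS = 7/12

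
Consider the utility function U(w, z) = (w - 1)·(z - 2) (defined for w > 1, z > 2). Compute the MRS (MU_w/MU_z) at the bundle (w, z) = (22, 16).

MU_w = (z−2), MU_z = (w−1).
MRS = (z−2)/(w−1).
At (22, 16): MRS = 2/3.
So at (22, 16) the consumer would give up 2/3 units of z for one more unit of w.

MRS = 2/3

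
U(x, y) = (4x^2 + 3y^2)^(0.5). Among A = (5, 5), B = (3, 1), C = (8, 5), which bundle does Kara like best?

Bundle C

Evaluate utility at each bundle:
U(A) = 13.229.
U(B) = 6.245.
U(C) = 18.193.
Highest utility is C, so C ≻ A ≻ B.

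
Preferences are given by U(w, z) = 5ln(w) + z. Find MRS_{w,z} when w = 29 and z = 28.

MRS = 5/29

MU_w = 5/w, MU_z = 1.
MRS = 5/w ÷ 1.
At (29, 28): MRS = 5/29.
So at (29, 28) the consumer would give up 5/29 units of z for one more unit of w.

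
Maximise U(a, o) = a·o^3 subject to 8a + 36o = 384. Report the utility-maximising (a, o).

MU_a = o^3 and MU_o = 3·a·o^2.
MRS = MU_a/MU_o = (1/3)·o/a.
Tangency: set MRS = p_a/p_o = 8/36 = 2/9.
So (1/3)·o/a = 2/9, i.e. o = (2/3)·a.
Substitute into the budget 8·a + 36·o = 384: 32·a = 384, so a* = 12.
Then o* = (2/3)·12 = 8.

a* = 12, o* = 8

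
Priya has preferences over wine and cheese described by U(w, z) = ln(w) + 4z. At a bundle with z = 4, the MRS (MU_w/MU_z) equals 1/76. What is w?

MU_w = 1/w, MU_z = 4.
MRS = 1/w ÷ 4.
MRS depends only on w: 0.25/w = 1/76 ⇒ w = 0.25/(1/76) = 19.

w = 19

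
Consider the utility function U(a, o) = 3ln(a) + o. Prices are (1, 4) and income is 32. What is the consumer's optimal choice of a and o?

MU_a = 3/a, MU_o = 1.
MRS = 3/a ÷ 1.
Tangency: set MRS = p_a/p_o = 1/4 = 0.25.
MRS depends only on a: 3/a = 0.25 ⇒ a* = 3/0.25 = 12.
From the budget, 4·o = 32 − 1·12 = 20, so o* = 5.

a* = 12, o* = 5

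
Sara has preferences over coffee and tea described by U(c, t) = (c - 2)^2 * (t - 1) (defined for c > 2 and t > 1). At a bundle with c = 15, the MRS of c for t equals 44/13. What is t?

MU_c = 2·(c−2)·(t−1), MU_t = (c−2)^2.
MRS = (2/1)·(t−1)/(c−2).
Substitute c = 15: MRS = (t − 1)/6.5. Setting this equal to 44/13 gives t − 1 = (44/13)·6.5 = 22, so t = 23.

t = 23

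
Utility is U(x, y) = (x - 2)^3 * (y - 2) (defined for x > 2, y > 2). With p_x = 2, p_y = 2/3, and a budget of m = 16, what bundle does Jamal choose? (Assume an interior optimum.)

MU_x = 3·(x−2)^2·(y−2), MU_y = (x−2)^3.
MRS = (3/1)·(y−2)/(x−2).
Tangency: set MRS = p_x/p_y = 2/(2/3) = 3.
So (3/1)·(y − 2)/(x − 2) = 3, i.e. (y − 2) = (x − 2).
Rewrite the budget in excess-of-subsistence terms: 2·(x − 2) + (2/3)·(y − 2) = 16 − 2·2 − (2/3)·2 = 32/3.
Substituting, (8/3)·(x − 2) = 32/3, so x − 2 = 4 and x* = 6.
Then y − 2 = 4, so y* = 6.

x* = 6, y* = 6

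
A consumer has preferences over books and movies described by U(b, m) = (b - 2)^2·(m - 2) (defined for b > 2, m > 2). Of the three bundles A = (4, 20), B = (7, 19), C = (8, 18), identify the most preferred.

Evaluate utility at each bundle:
U(A) = 72.
U(B) = 425.
U(C) = 576.
Highest utility is C, so C ≻ B ≻ A.

Bundle C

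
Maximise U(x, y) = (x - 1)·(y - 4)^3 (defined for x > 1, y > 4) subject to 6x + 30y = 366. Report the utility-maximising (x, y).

x* = 11, y* = 10

MU_x = (y−4)^3, MU_y = 3·(x−1)·(y−4)^2.
MRS = (1/3)·(y−4)/(x−1).
Tangency: set MRS = p_x/p_y = 6/30 = 0.2.
So (1/3)·(y − 4)/(x − 1) = 0.2, i.e. (y − 4) = 0.6·(x − 1).
Rewrite the budget in excess-of-subsistence terms: 6·(x − 1) + 30·(y − 4) = 366 − 6·1 − 30·4 = 240.
Substituting, 24·(x − 1) = 240, so x − 1 = 10 and x* = 11.
Then y − 4 = 0.6·10 = 6, so y* = 10.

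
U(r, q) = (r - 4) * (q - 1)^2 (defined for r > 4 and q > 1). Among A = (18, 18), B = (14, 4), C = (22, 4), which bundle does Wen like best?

Bundle A

Evaluate utility at each bundle:
U(A) = 4046.
U(B) = 90.
U(C) = 162.
Highest utility is A, so A ≻ C ≻ B.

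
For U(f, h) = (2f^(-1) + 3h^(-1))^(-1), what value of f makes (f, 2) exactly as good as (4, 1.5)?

f = 2

U depends on (f, h) only through S = 2f^(-1) + 3h^(-1), so equal utility means equal S. At (4, 1.5): S = 2.5.
With h = 2: 3·2^(-1) = 1.5, so 2f^(-1) = 2.5 − 1.5 = 1, i.e. f^(-1) = 0.5.
Hence f = 1/0.5 = 2.
Check: U(2, 2) = 0.4.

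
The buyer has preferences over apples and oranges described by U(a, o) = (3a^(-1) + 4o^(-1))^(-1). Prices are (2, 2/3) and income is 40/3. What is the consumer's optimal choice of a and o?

For CES with ρ = -1, MRS = (3/4)·(o/a)^2.
Tangency: set MRS = p_a/p_o = 2/(2/3) = 3.
So (o/a)^2 = 4; taking the square root, o/a = 2, i.e. o = 2·a.
Substitute into the budget 2·a + (2/3)·o = 40/3: (10/3)·a = 40/3, so a* = 4 and o* = 2·4 = 8.

a* = 4, o* = 8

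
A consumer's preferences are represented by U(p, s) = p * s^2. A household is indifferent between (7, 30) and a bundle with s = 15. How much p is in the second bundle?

p = 28

U(7, 30) = 6300.
Set U(p, 15) = 6300 and solve.
With s = 15: 15^2 = 225, so p = 6300/225 = 28.
Check: U(28, 15) = 6300.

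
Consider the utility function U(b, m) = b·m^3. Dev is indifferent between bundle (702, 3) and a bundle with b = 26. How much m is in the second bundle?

m = 9

U(702, 3) = 18954.
Set U(26, m) = 18954 and solve.
With b = 26: m^3 = 18954/26 = 729; taking the cube root, m = 9.
Check: U(26, 9) = 18954.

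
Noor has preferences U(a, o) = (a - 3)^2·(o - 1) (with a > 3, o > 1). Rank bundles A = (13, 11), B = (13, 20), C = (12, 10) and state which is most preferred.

Bundle B

Evaluate utility at each bundle:
U(A) = 1000.
U(B) = 1900.
U(C) = 729.
Highest utility is B, so B ≻ A ≻ C.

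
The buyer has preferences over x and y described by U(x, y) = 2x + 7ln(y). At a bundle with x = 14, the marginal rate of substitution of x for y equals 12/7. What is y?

y = 6

MU_x = 2, MU_y = 7/y.
MRS = 2 ÷ (7/y).
MRS depends only on y: (2/7)·y = 12/7 ⇒ y = (12/7)/(2/7) = 6.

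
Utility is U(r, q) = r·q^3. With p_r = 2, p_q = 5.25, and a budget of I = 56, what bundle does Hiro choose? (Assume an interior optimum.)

r* = 7, q* = 8

MU_r = q^3 and MU_q = 3·r·q^2.
MRS = MU_r/MU_q = (1/3)·q/r.
Tangency: set MRS = p_r/p_q = 2/5.25 = 8/21.
So (1/3)·q/r = 8/21, i.e. q = (8/7)·r.
Substitute into the budget 2·r + 5.25·q = 56: 8·r = 56, so r* = 7.
Then q* = (8/7)·7 = 8.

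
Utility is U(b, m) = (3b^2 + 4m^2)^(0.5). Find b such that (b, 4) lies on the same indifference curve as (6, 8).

U depends on (b, m) only through S = 3b^2 + 4m^2, so equal utility means equal S. At (6, 8): S = 364.
With m = 4: 4·4^2 = 64, so 3b^2 = 364 − 64 = 300, i.e. b^2 = 100.
Hence b = √100 = 10.
Check: U(10, 4) = 19.0788.

b = 10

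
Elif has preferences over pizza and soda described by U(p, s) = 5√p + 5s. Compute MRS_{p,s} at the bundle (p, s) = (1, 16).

MRS = 0.5

MU_p = 5/(2√p), MU_s = 5.
MRS = 5/(2√p) ÷ 5.
At (1, 16): MRS = 0.5.
So at (1, 16) the consumer would give up 0.5 units of s for one more unit of p.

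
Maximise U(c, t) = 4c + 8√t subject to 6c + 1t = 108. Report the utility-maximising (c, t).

c* = 12, t* = 36

MU_c = 4, MU_t = 8/(2√t).
MRS = 4 ÷ (8/(2√t)).
Tangency: set MRS = p_c/p_t = 6/1 = 6.
MRS depends only on t: √t = 6 ⇒ √t = 6 ⇒ t* = 36.
From the budget, 6·c = 108 − 1·36 = 72, so c* = 12.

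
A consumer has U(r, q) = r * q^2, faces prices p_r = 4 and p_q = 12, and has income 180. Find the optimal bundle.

MU_r = q^2 and MU_q = 2·r·q.
MRS = MU_r/MU_q = (1/2)·q/r.
Tangency: set MRS = p_r/p_q = 4/12 = 1/3.
So (1/2)·q/r = 1/3, i.e. q = (2/3)·r.
Substitute into the budget 4·r + 12·q = 180: 12·r = 180, so r* = 15.
Then q* = (2/3)·15 = 10.

r* = 15, q* = 10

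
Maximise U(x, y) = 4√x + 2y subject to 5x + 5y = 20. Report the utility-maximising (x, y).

x* = 1, y* = 3

MU_x = 4/(2√x), MU_y = 2.
MRS = 4/(2√x) ÷ 2.
Tangency: set MRS = p_x/p_y = 5/5 = 1.
MRS depends only on x: 1/√x = 1 ⇒ √x = 1/1 = 1 ⇒ x* = 1.
From the budget, 5·y = 20 − 5·1 = 15, so y* = 3.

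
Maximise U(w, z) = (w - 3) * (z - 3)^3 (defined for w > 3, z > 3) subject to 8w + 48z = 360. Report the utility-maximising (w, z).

w* = 9, z* = 6

MU_w = (z−3)^3, MU_z = 3·(w−3)·(z−3)^2.
MRS = (1/3)·(z−3)/(w−3).
Tangency: set MRS = p_w/p_z = 8/48 = 1/6.
So (1/3)·(z − 3)/(w − 3) = 1/6, i.e. (z − 3) = 0.5·(w − 3).
Rewrite the budget in excess-of-subsistence terms: 8·(w − 3) + 48·(z − 3) = 360 − 8·3 − 48·3 = 192.
Substituting, 32·(w − 3) = 192, so w − 3 = 6 and w* = 9.
Then z − 3 = 0.5·6 = 3, so z* = 6.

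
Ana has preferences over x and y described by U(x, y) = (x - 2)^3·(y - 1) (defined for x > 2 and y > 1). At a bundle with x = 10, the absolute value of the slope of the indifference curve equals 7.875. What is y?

MU_x = 3·(x−2)^2·(y−1), MU_y = (x−2)^3.
MRS = (3/1)·(y−1)/(x−2).
Substitute x = 10: MRS = (y − 1)/(8/3). Setting this equal to 7.875 gives y − 1 = 7.875·(8/3) = 21, so y = 22.

y = 22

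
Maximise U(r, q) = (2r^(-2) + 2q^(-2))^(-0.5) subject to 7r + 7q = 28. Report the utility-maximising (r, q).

For CES with ρ = -2, MRS = (q/r)^3.
Tangency: set MRS = p_r/p_q = 7/7 = 1.
So (q/r)^3 = 1; taking the cube root, q/r = 1, i.e. q = r.
Substitute into the budget 7·r + 7·q = 28: 14·r = 28, so r* = 2 and q* = 2.

r* = 2, q* = 2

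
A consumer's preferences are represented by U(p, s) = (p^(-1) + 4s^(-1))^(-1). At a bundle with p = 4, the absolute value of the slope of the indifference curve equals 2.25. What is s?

For CES with ρ = -1, MRS = (1/4)·(s/p)^2.
Setting (1/4)·(s/4)^2 = 2.25 gives (s/4)^2 = 9, so s/4 = 3 and s = 12.

s = 12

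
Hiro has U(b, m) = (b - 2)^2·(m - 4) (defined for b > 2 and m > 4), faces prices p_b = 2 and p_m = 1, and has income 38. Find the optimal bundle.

MU_b = 2·(b−2)·(m−4), MU_m = (b−2)^2.
MRS = (2/1)·(m−4)/(b−2).
Tangency: set MRS = p_b/p_m = 2/1 = 2.
So (2/1)·(m − 4)/(b − 2) = 2, i.e. (m − 4) = (b − 2).
Rewrite the budget in excess-of-subsistence terms: 2·(b − 2) + 1·(m − 4) = 38 − 2·2 − 1·4 = 30.
Substituting, 3·(b − 2) = 30, so b − 2 = 10 and b* = 12.
Then m − 4 = 10, so m* = 14.

b* = 12, m* = 14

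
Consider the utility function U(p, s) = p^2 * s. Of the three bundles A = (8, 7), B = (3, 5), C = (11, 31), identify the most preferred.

Bundle C

Evaluate utility at each bundle:
U(A) = 448.
U(B) = 45.
U(C) = 3751.
Highest utility is C, so C ≻ A ≻ B.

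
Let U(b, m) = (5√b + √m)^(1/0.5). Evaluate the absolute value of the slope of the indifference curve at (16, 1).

MRS = 1.25

For CES with ρ = 0.5, MRS = (5/1)·√(m/b).
At (16, 1): MRS = 1.25.
That is, one extra unit of b is worth 1.25 units of m at the margin.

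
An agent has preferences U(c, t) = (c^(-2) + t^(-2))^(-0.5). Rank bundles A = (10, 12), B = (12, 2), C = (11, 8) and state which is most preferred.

Bundle A

Evaluate utility at each bundle:
U(A) = 7.682.
U(B) = 1.973.
U(C) = 6.470.
Highest utility is A, so A ≻ C ≻ B.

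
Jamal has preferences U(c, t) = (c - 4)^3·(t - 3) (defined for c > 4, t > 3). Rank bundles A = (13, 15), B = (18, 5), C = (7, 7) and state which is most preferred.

Bundle A

Evaluate utility at each bundle:
U(A) = 8748.
U(B) = 5488.
U(C) = 108.
Highest utility is A, so A ≻ B ≻ C.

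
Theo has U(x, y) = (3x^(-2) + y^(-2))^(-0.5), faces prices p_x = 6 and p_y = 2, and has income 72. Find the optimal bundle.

x* = 9, y* = 9

For CES with ρ = -2, MRS = (3/1)·(y/x)^3.
Tangency: set MRS = p_x/p_y = 6/2 = 3.
So (y/x)^3 = 1; taking the cube root, y/x = 1, i.e. y = x.
Substitute into the budget 6·x + 2·y = 72: 8·x = 72, so x* = 9 and y* = 9.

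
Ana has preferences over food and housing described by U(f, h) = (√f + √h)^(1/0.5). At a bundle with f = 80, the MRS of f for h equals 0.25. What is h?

h = 5

For CES with ρ = 0.5, MRS = √(h/f).
Setting √(h/80) = 0.25 gives h/80 = 1/16 and h = 5.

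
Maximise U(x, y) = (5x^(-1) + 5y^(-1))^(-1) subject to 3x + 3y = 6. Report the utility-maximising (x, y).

x* = 1, y* = 1

For CES with ρ = -1, MRS = (y/x)^2.
Tangency: set MRS = p_x/p_y = 3/3 = 1.
So (y/x)^2 = 1; taking the square root, y/x = 1, i.e. y = x.
Substitute into the budget 3·x + 3·y = 6: 6·x = 6, so x* = 1 and y* = 1.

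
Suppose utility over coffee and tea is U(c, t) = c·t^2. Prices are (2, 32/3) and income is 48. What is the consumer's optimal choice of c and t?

c* = 8, t* = 3

MU_c = t^2 and MU_t = 2·c·t.
MRS = MU_c/MU_t = (1/2)·t/c.
Tangency: set MRS = p_c/p_t = 2/(32/3) = 3/16.
So (1/2)·t/c = 3/16, i.e. t = 0.375·c.
Substitute into the budget 2·c + (32/3)·t = 48: 6·c = 48, so c* = 8.
Then t* = 0.375·8 = 3.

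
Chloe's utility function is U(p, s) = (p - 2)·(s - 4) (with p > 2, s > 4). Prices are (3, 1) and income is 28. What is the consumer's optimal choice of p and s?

p* = 5, s* = 13

MU_p = (s−4), MU_s = (p−2).
MRS = (s−4)/(p−2).
Tangency: set MRS = p_p/p_s = 3/1 = 3.
So (s − 4)/(p − 2) = 3, i.e. (s − 4) = 3·(p − 2).
Rewrite the budget in excess-of-subsistence terms: 3·(p − 2) + 1·(s − 4) = 28 − 3·2 − 1·4 = 18.
Substituting, 6·(p − 2) = 18, so p − 2 = 3 and p* = 5.
Then s − 4 = 3·3 = 9, so s* = 13.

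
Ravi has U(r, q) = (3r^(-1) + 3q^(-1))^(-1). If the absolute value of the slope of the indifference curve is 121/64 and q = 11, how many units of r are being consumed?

For CES with ρ = -1, MRS = (q/r)^2.
Setting (11/r)^2 = 121/64 gives 11/r = 1.375 and r = 8.

r = 8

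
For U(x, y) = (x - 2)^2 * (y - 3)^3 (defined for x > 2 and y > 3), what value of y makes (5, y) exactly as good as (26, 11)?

U(26, 11) = 294912.
Set U(5, y) = 294912 and solve.
With x = 5: (5 − 2)^2 = 9, so (y − 3)^3 = 294912/9 = 32768.
Taking the cube root (with y > 3): y − 3 = 32, so y = 35.
Check: U(5, 35) = 294912.

y = 35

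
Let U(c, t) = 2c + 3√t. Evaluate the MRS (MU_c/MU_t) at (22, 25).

MU_c = 2, MU_t = 3/(2√t).
MRS = 2 ÷ (3/(2√t)).
At (22, 25): MRS = 20/3.
The indifference curve has slope −20/3 at this bundle.

MRS = 20/3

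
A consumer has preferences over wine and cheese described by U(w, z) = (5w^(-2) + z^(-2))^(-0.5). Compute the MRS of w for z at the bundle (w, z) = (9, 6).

MRS = 40/27

For CES with ρ = -2, MRS = (5/1)·(z/w)^3.
At (9, 6): MRS = 40/27.
So at (9, 6) the consumer would give up 40/27 units of z for one more unit of w.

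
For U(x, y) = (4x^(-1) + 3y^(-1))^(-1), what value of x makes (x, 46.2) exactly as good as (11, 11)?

U depends on (x, y) only through S = 4x^(-1) + 3y^(-1), so equal utility means equal S. At (11, 11): S = 7/11.
With y = 46.2: 3·46.2^(-1) = 5/77, so 4x^(-1) = 7/11 − 5/77 = 4/7, i.e. x^(-1) = 1/7.
Hence x = 1/(1/7) = 7.
Check: U(7, 46.2) = 1.5714.

x = 7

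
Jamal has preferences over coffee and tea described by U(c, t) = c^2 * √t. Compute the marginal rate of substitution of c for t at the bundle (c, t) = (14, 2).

MRS = 4/7

MU_c = 2·c·√t and MU_t = 0.5·c^2·t^(-0.5).
MRS = MU_c/MU_t = (4)·t/c.
At (14, 2): MRS = 4/7.
The indifference curve has slope −4/7 at this bundle.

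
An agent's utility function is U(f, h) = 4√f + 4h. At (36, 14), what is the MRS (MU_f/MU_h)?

MRS = 1/12

MU_f = 4/(2√f), MU_h = 4.
MRS = 4/(2√f) ÷ 4.
At (36, 14): MRS = 1/12.
That is, one extra unit of f is worth 1/12 units of h at the margin.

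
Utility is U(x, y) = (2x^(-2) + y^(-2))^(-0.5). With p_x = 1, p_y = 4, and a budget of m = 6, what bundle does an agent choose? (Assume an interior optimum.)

For CES with ρ = -2, MRS = (2/1)·(y/x)^3.
Tangency: set MRS = p_x/p_y = 1/4 = 0.25.
So (y/x)^3 = 0.125; taking the cube root, y/x = 0.5, i.e. y = 0.5·x.
Substitute into the budget 1·x + 4·y = 6: 3·x = 6, so x* = 2 and y* = 0.5·2 = 1.

x* = 2, y* = 1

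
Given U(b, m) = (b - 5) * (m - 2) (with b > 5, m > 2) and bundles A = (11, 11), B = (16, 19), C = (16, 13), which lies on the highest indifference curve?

Bundle B

Evaluate utility at each bundle:
U(A) = 54.
U(B) = 187.
U(C) = 121.
Highest utility is B, so B ≻ C ≻ A.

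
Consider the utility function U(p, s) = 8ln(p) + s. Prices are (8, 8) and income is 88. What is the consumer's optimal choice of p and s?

MU_p = 8/p, MU_s = 1.
MRS = 8/p ÷ 1.
Tangency: set MRS = p_p/p_s = 8/8 = 1.
MRS depends only on p: 8/p = 1 ⇒ p* = 8/1 = 8.
From the budget, 8·s = 88 − 8·8 = 24, so s* = 3.

p* = 8, s* = 3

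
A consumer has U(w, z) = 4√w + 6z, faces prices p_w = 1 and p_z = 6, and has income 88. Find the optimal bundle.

w* = 4, z* = 14

MU_w = 4/(2√w), MU_z = 6.
MRS = 4/(2√w) ÷ 6.
Tangency: set MRS = p_w/p_z = 1/6.
MRS depends only on w: (1/3)/√w = 1/6 ⇒ √w = (1/3)/(1/6) = 2 ⇒ w* = 4.
From the budget, 6·z = 88 − 1·4 = 84, so z* = 14.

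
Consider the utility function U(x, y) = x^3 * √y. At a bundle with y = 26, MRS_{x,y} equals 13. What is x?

MU_x = 3·x^2·√y and MU_y = 0.5·x^3·y^(-0.5).
MRS = MU_x/MU_y = (6)·y/x.
Substitute y = 26: MRS = 156/x. Setting 156/x = 13 gives x = 156/13 = 12.

x = 12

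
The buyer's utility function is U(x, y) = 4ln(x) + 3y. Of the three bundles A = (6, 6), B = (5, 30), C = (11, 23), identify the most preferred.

Bundle B

Evaluate utility at each bundle:
U(A) = 25.167.
U(B) = 96.438.
U(C) = 78.592.
Highest utility is B, so B ≻ C ≻ A.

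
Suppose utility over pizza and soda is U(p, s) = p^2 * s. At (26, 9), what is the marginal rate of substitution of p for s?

MRS = 9/13

MU_p = 2·p·s and MU_s = p^2.
MRS = MU_p/MU_s = (2/1)·s/p.
At (26, 9): MRS = 9/13.
So at (26, 9) the consumer would give up 9/13 units of s for one more unit of p.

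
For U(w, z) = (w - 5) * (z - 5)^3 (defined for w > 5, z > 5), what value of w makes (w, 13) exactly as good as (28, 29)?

U(28, 29) = 317952.
Set U(w, 13) = 317952 and solve.
With z = 13: (13 − 5)^3 = 512, so (w − 5) = 317952/512 = 621.
So w = 5 + 621 = 626.
Check: U(626, 13) = 317952.

w = 626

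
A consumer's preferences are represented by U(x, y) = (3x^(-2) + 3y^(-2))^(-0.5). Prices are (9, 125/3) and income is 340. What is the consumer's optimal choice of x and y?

For CES with ρ = -2, MRS = (y/x)^3.
Tangency: set MRS = p_x/p_y = 9/(125/3) = 27/125.
So (y/x)^3 = 27/125; taking the cube root, y/x = 0.6, i.e. y = 0.6·x.
Substitute into the budget 9·x + (125/3)·y = 340: 34·x = 340, so x* = 10 and y* = 0.6·10 = 6.

x* = 10, y* = 6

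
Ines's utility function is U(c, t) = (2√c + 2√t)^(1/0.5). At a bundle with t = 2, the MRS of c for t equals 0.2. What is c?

c = 50

For CES with ρ = 0.5, MRS = √(t/c).
Setting √(2/c) = 0.2 gives 2/c = 1/25 and c = 50.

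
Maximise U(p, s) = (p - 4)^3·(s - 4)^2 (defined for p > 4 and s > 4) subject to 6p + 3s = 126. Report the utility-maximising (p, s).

p* = 13, s* = 16

MU_p = 3·(p−4)^2·(s−4)^2, MU_s = 2·(p−4)^3·(s−4).
MRS = (3/2)·(s−4)/(p−4).
Tangency: set MRS = p_p/p_s = 6/3 = 2.
So (3/2)·(s − 4)/(p − 4) = 2, i.e. (s − 4) = (4/3)·(p − 4).
Rewrite the budget in excess-of-subsistence terms: 6·(p − 4) + 3·(s − 4) = 126 − 6·4 − 3·4 = 90.
Substituting, 10·(p − 4) = 90, so p − 4 = 9 and p* = 13.
Then s − 4 = (4/3)·9 = 12, so s* = 16.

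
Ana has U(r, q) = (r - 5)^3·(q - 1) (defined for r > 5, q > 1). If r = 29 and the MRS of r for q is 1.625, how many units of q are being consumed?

q = 14

MU_r = 3·(r−5)^2·(q−1), MU_q = (r−5)^3.
MRS = (3/1)·(q−1)/(r−5).
Substitute r = 29: MRS = (q − 1)/8. Setting this equal to 1.625 gives q − 1 = 1.625·8 = 13, so q = 14.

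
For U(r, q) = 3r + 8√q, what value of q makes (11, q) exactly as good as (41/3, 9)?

U(41/3, 9) = 65.
Set U(11, q) = 65 and solve.
With r = 11: 8√q = 65 − 3·11 = 32, so √q = 4 and q = 16.
Check: U(11, 16) = 65.

q = 16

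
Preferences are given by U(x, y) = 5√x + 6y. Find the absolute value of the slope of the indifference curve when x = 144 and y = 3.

MRS = 5/144

MU_x = 5/(2√x), MU_y = 6.
MRS = 5/(2√x) ÷ 6.
At (144, 3): MRS = 5/144.
The indifference curve has slope −5/144 at this bundle.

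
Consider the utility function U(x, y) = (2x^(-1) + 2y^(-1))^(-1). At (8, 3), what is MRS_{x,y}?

For CES with ρ = -1, MRS = (y/x)^2.
At (8, 3): MRS = 9/64.
That is, one extra unit of x is worth 9/64 units of y at the margin.

MRS = 9/64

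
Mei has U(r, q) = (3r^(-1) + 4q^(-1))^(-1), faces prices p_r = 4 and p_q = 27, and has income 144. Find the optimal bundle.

r* = 9, q* = 4

For CES with ρ = -1, MRS = (3/4)·(q/r)^2.
Tangency: set MRS = p_r/p_q = 4/27.
So (q/r)^2 = 16/81; taking the square root, q/r = 4/9, i.e. q = (4/9)·r.
Substitute into the budget 4·r + 27·q = 144: 16·r = 144, so r* = 9 and q* = (4/9)·9 = 4.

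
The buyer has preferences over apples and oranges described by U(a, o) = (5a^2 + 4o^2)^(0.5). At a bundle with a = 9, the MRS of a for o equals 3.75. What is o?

o = 3

For CES with ρ = 2, MRS = (5/4)·(o/a)^(-1).
Setting (5/4)·(o/9)^(-1) = 3.75 gives (o/9)^(-1) = 3, so o/9 = 1/3 and o = 3.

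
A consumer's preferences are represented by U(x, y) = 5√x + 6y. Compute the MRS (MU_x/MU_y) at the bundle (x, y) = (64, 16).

MRS = 5/96

MU_x = 5/(2√x), MU_y = 6.
MRS = 5/(2√x) ÷ 6.
At (64, 16): MRS = 5/96.
The indifference curve has slope −5/96 at this bundle.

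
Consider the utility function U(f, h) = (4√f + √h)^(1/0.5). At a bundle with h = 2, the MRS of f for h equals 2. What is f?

f = 8

For CES with ρ = 0.5, MRS = (4/1)·√(h/f).
Setting (4/1)·√(2/f) = 2 gives √(2/f) = 0.5, so 2/f = 0.25 and f = 8.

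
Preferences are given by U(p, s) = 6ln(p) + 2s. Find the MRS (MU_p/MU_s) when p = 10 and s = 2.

MU_p = 6/p, MU_s = 2.
MRS = 6/p ÷ 2.
At (10, 2): MRS = 0.3.
That is, one extra unit of p is worth 0.3 units of s at the margin.

MRS = 0.3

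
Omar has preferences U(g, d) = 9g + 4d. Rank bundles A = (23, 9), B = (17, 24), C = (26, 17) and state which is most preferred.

Bundle C

Evaluate utility at each bundle:
U(A) = 243.
U(B) = 249.
U(C) = 302.
Highest utility is C, so C ≻ B ≻ A.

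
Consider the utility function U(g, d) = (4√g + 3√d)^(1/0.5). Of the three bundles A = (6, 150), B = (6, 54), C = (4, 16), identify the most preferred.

Bundle A

Evaluate utility at each bundle:
U(A) = 2166.000.
U(B) = 1014.000.
U(C) = 400.000.
Highest utility is A, so A ≻ B ≻ C.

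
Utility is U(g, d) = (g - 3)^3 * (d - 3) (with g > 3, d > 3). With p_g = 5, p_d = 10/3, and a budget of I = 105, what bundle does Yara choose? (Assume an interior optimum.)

MU_g = 3·(g−3)^2·(d−3), MU_d = (g−3)^3.
MRS = (3/1)·(d−3)/(g−3).
Tangency: set MRS = p_g/p_d = 5/(10/3) = 1.5.
So (3/1)·(d − 3)/(g − 3) = 1.5, i.e. (d − 3) = 0.5·(g − 3).
Rewrite the budget in excess-of-subsistence terms: 5·(g − 3) + (10/3)·(d − 3) = 105 − 5·3 − (10/3)·3 = 80.
Substituting, (20/3)·(g − 3) = 80, so g − 3 = 12 and g* = 15.
Then d − 3 = 0.5·12 = 6, so d* = 9.

g* = 15, d* = 9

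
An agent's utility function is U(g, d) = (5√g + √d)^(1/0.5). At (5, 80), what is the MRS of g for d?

For CES with ρ = 0.5, MRS = (5/1)·√(d/g).
At (5, 80): MRS = 20.
The indifference curve has slope −20 at this bundle.

MRS = 20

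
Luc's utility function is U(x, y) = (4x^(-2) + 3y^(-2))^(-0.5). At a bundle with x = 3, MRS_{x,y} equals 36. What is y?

y = 9

For CES with ρ = -2, MRS = (4/3)·(y/x)^3.
Setting (4/3)·(y/3)^3 = 36 gives (y/3)^3 = 27, so y/3 = 3 and y = 9.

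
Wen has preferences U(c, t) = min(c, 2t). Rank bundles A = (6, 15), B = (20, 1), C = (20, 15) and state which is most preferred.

Bundle C

Evaluate utility at each bundle:
U(A) = 6.
U(B) = 2.
U(C) = 20.
Highest utility is C, so C ≻ A ≻ B.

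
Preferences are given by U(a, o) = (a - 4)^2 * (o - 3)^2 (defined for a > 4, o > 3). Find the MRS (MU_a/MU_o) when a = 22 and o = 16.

MU_a = 2·(a−4)·(o−3)^2, MU_o = 2·(a−4)^2·(o−3).
MRS = (o−3)/(a−4).
At (22, 16): MRS = 13/18.
So at (22, 16) the consumer would give up 13/18 units of o for one more unit of a.

MRS = 13/18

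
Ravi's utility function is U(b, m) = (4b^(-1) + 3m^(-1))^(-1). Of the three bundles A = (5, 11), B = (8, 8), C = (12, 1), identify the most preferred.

Evaluate utility at each bundle:
U(A) = 0.932.
U(B) = 1.143.
U(C) = 0.300.
Highest utility is B, so B ≻ A ≻ C.

Bundle B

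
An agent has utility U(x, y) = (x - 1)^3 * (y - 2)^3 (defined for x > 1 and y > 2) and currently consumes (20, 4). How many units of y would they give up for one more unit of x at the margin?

MRS = 2/19

MU_x = 3·(x−1)^2·(y−2)^3, MU_y = 3·(x−1)^3·(y−2)^2.
MRS = (y−2)/(x−1).
At (20, 4): MRS = 2/19.
The indifference curve has slope −2/19 at this bundle.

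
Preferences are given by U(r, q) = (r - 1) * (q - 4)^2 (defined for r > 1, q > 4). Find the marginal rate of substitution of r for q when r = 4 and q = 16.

MRS = 2

MU_r = (q−4)^2, MU_q = 2·(r−1)·(q−4).
MRS = (1/2)·(q−4)/(r−1).
At (4, 16): MRS = 2.
So at (4, 16) the consumer would give up 2 units of q for one more unit of r.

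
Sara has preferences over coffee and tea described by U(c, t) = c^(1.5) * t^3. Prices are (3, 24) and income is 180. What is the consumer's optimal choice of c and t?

MU_c = 1.5·√c·t^3 and MU_t = 3·c^(1.5)·t^2.
MRS = MU_c/MU_t = (0.5)·t/c.
Tangency: set MRS = p_c/p_t = 3/24 = 0.125.
So (0.5)·t/c = 0.125, i.e. t = 0.25·c.
Substitute into the budget 3·c + 24·t = 180: 9·c = 180, so c* = 20.
Then t* = 0.25·20 = 5.

c* = 20, t* = 5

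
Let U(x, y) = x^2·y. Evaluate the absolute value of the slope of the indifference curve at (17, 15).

MRS = 30/17

MU_x = 2·x·y and MU_y = x^2.
MRS = MU_x/MU_y = (2/1)·y/x.
At (17, 15): MRS = 30/17.
That is, one extra unit of x is worth 30/17 units of y at the margin.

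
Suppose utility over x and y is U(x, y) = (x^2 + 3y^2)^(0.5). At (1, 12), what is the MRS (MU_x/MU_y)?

For CES with ρ = 2, MRS = (1/3)·(y/x)^(-1).
At (1, 12): MRS = 1/36.
So at (1, 12) the consumer would give up 1/36 units of y for one more unit of x.

MRS = 1/36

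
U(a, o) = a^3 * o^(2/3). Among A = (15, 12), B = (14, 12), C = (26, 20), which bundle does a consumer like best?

Bundle C

Evaluate utility at each bundle:
U(A) = 17690.004.
U(B) = 14382.629.
U(C) = 129501.075.
Highest utility is C, so C ≻ A ≻ B.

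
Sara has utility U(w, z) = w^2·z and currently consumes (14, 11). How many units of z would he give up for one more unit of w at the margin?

MRS = 11/7

MU_w = 2·w·z and MU_z = w^2.
MRS = MU_w/MU_z = (2/1)·z/w.
At (14, 11): MRS = 11/7.
So at (14, 11) the consumer would give up 11/7 units of z for one more unit of w.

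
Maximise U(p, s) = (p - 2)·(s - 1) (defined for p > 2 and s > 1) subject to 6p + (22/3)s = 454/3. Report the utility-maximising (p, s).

MU_p = (s−1), MU_s = (p−2).
MRS = (s−1)/(p−2).
Tangency: set MRS = p_p/p_s = 6/(22/3) = 9/11.
So (s − 1)/(p − 2) = 9/11, i.e. (s − 1) = (9/11)·(p − 2).
Rewrite the budget in excess-of-subsistence terms: 6·(p − 2) + (22/3)·(s − 1) = 454/3 − 6·2 − (22/3)·1 = 132.
Substituting, 12·(p − 2) = 132, so p − 2 = 11 and p* = 13.
Then s − 1 = (9/11)·11 = 9, so s* = 10.

p* = 13, s* = 10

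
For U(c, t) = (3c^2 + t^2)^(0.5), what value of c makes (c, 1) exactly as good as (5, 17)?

c = 11

U depends on (c, t) only through S = 3c^2 + t^2, so equal utility means equal S. At (5, 17): S = 364.
With t = 1: 1^2 = 1, so 3c^2 = 364 − 1 = 363, i.e. c^2 = 121.
Hence c = √121 = 11.
Check: U(11, 1) = 19.0788.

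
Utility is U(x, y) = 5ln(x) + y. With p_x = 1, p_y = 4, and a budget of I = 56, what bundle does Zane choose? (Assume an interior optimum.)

x* = 20, y* = 9

MU_x = 5/x, MU_y = 1.
MRS = 5/x ÷ 1.
Tangency: set MRS = p_x/p_y = 1/4 = 0.25.
MRS depends only on x: 5/x = 0.25 ⇒ x* = 5/0.25 = 20.
From the budget, 4·y = 56 − 1·20 = 36, so y* = 9.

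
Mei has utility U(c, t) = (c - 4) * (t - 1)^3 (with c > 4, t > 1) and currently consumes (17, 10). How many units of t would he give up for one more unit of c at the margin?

MRS = 3/13

MU_c = (t−1)^3, MU_t = 3·(c−4)·(t−1)^2.
MRS = (1/3)·(t−1)/(c−4).
At (17, 10): MRS = 3/13.
That is, one extra unit of c is worth 3/13 units of t at the margin.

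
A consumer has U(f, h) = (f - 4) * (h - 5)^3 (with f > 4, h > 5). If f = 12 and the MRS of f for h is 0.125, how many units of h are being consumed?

h = 8

MU_f = (h−5)^3, MU_h = 3·(f−4)·(h−5)^2.
MRS = (1/3)·(h−5)/(f−4).
Substitute f = 12: MRS = (h − 5)/24. Setting this equal to 0.125 gives h − 5 = 0.125·24 = 3, so h = 8.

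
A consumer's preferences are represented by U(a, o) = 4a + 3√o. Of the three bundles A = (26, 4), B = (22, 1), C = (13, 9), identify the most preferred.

Bundle A

Evaluate utility at each bundle:
U(A) = 110.000.
U(B) = 91.000.
U(C) = 61.000.
Highest utility is A, so A ≻ B ≻ C.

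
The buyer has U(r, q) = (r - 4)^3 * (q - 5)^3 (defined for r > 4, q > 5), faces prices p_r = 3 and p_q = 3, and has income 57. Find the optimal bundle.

MU_r = 3·(r−4)^2·(q−5)^3, MU_q = 3·(r−4)^3·(q−5)^2.
MRS = (q−5)/(r−4).
Tangency: set MRS = p_r/p_q = 3/3 = 1.
So (q − 5)/(r − 4) = 1, i.e. (q − 5) = (r − 4).
Rewrite the budget in excess-of-subsistence terms: 3·(r − 4) + 3·(q − 5) = 57 − 3·4 − 3·5 = 30.
Substituting, 6·(r − 4) = 30, so r − 4 = 5 and r* = 9.
Then q − 5 = 5, so q* = 10.

r* = 9, q* = 10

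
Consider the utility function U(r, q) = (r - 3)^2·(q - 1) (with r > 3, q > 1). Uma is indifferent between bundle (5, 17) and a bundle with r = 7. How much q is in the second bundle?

q = 5

U(5, 17) = 64.
Set U(7, q) = 64 and solve.
With r = 7: (7 − 3)^2 = 16, so (q − 1) = 64/16 = 4.
So q = 1 + 4 = 5.
Check: U(7, 5) = 64.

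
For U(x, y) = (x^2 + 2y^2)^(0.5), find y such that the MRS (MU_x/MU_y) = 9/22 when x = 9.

y = 11

For CES with ρ = 2, MRS = (1/2)·(y/x)^(-1).
Setting (1/2)·(y/9)^(-1) = 9/22 gives (y/9)^(-1) = 9/11, so y/9 = 11/9 and y = 11.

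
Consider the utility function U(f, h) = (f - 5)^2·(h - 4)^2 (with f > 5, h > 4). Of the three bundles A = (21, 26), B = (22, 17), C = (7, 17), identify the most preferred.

Bundle A

Evaluate utility at each bundle:
U(A) = 123904.
U(B) = 48841.
U(C) = 676.
Highest utility is A, so A ≻ B ≻ C.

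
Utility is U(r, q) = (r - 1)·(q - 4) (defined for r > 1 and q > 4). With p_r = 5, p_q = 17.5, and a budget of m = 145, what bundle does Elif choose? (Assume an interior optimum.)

r* = 8, q* = 6

MU_r = (q−4), MU_q = (r−1).
MRS = (q−4)/(r−1).
Tangency: set MRS = p_r/p_q = 5/17.5 = 2/7.
So (q − 4)/(r − 1) = 2/7, i.e. (q − 4) = (2/7)·(r − 1).
Rewrite the budget in excess-of-subsistence terms: 5·(r − 1) + 17.5·(q − 4) = 145 − 5·1 − 17.5·4 = 70.
Substituting, 10·(r − 1) = 70, so r − 1 = 7 and r* = 8.
Then q − 4 = (2/7)·7 = 2, so q* = 6.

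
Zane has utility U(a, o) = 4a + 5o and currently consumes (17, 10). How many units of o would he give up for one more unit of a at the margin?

MRS = 0.8

MU_a = 4, MU_o = 5, so MRS = 4/5 = 0.8 at every bundle.
At (17, 10): MRS = 0.8.
That is, one extra unit of a is worth 0.8 units of o at the margin.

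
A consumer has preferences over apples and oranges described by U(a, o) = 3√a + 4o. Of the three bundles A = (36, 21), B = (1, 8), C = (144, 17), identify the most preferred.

Evaluate utility at each bundle:
U(A) = 102.000.
U(B) = 35.000.
U(C) = 104.000.
Highest utility is C, so C ≻ A ≻ B.

Bundle C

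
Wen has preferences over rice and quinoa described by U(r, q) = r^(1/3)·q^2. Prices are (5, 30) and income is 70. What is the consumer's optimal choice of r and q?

r* = 2, q* = 2

MU_r = 1/3·r^(-2/3)·q^2 and MU_q = 2·r^(1/3)·q.
MRS = MU_r/MU_q = (1/6)·q/r.
Tangency: set MRS = p_r/p_q = 5/30 = 1/6.
So (1/6)·q/r = 1/6, i.e. q = r.
Substitute into the budget 5·r + 30·q = 70: 35·r = 70, so r* = 2.
Then q* = 2.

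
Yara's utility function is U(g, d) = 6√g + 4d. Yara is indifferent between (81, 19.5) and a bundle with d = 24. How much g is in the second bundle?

U(81, 19.5) = 132.
Set U(g, 24) = 132 and solve.
With d = 24: 6√g = 132 − 4·24 = 36, so √g = 6 and g = 36.
Check: U(36, 24) = 132.

g = 36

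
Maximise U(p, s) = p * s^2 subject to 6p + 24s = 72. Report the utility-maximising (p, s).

p* = 4, s* = 2

MU_p = s^2 and MU_s = 2·p·s.
MRS = MU_p/MU_s = (1/2)·s/p.
Tangency: set MRS = p_p/p_s = 6/24 = 0.25.
So (1/2)·s/p = 0.25, i.e. s = 0.5·p.
Substitute into the budget 6·p + 24·s = 72: 18·p = 72, so p* = 4.
Then s* = 0.5·4 = 2.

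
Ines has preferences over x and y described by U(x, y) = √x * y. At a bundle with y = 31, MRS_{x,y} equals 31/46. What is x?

x = 23

MU_x = 0.5·x^(-0.5)·y and MU_y = √x.
MRS = MU_x/MU_y = (0.5)·y/x.
Substitute y = 31: MRS = 15.5/x. Setting 15.5/x = 31/46 gives x = 15.5/(31/46) = 23.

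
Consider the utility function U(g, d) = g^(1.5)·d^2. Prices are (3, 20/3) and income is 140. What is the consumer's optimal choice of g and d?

g* = 20, d* = 12

MU_g = 1.5·√g·d^2 and MU_d = 2·g^(1.5)·d.
MRS = MU_g/MU_d = (0.75)·d/g.
Tangency: set MRS = p_g/p_d = 3/(20/3) = 0.45.
So (0.75)·d/g = 0.45, i.e. d = 0.6·g.
Substitute into the budget 3·g + (20/3)·d = 140: 7·g = 140, so g* = 20.
Then d* = 0.6·20 = 12.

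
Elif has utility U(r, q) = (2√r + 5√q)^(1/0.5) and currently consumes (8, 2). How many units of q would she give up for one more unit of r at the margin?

MRS = 0.2

For CES with ρ = 0.5, MRS = (2/5)·√(q/r).
At (8, 2): MRS = 0.2.
That is, one extra unit of r is worth 0.2 units of q at the margin.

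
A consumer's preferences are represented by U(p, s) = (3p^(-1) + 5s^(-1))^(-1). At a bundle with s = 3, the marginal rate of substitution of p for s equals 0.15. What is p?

For CES with ρ = -1, MRS = (3/5)·(s/p)^2.
Setting (3/5)·(3/p)^2 = 0.15 gives (3/p)^2 = 0.25, so 3/p = 0.5 and p = 6.

p = 6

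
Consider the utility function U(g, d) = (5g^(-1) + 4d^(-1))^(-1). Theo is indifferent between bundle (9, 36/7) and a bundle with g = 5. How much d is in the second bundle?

d = 12

U depends on (g, d) only through S = 5g^(-1) + 4d^(-1), so equal utility means equal S. At (9, 36/7): S = 4/3.
With g = 5: 5·5^(-1) = 1, so 4d^(-1) = 4/3 − 1 = 1/3, i.e. d^(-1) = 1/12.
Hence d = 1/(1/12) = 12.
Check: U(5, 12) = 0.75.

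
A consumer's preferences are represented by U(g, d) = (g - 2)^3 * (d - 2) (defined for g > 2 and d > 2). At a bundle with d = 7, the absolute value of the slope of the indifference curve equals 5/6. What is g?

g = 20

MU_g = 3·(g−2)^2·(d−2), MU_d = (g−2)^3.
MRS = (3/1)·(d−2)/(g−2).
Substitute d = 7: MRS = 15/(g − 2). Setting this equal to 5/6 gives g − 2 = 15/(5/6) = 18, so g = 20.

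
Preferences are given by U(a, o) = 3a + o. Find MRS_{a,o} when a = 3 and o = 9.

MU_a = 3, MU_o = 1, so MRS = 3/1 = 3 at every bundle.
At (3, 9): MRS = 3.
That is, one extra unit of a is worth 3 units of o at the margin.

MRS = 3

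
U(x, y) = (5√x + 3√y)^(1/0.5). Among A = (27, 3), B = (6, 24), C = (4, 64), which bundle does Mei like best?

Evaluate utility at each bundle:
U(A) = 972.000.
U(B) = 726.000.
U(C) = 1156.000.
Highest utility is C, so C ≻ A ≻ B.

Bundle C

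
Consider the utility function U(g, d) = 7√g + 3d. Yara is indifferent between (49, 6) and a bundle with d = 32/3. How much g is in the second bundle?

U(49, 6) = 67.
Set U(g, 32/3) = 67 and solve.
With d = 32/3: 7√g = 67 − 3·32/3 = 35, so √g = 5 and g = 25.
Check: U(25, 32/3) = 67.

g = 25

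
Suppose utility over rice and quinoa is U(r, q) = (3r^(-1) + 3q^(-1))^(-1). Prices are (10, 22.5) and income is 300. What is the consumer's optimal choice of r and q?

r* = 12, q* = 8

For CES with ρ = -1, MRS = (q/r)^2.
Tangency: set MRS = p_r/p_q = 10/22.5 = 4/9.
So (q/r)^2 = 4/9; taking the square root, q/r = 2/3, i.e. q = (2/3)·r.
Substitute into the budget 10·r + 22.5·q = 300: 25·r = 300, so r* = 12 and q* = (2/3)·12 = 8.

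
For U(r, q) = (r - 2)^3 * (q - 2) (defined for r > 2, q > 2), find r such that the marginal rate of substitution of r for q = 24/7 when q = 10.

MU_r = 3·(r−2)^2·(q−2), MU_q = (r−2)^3.
MRS = (3/1)·(q−2)/(r−2).
Substitute q = 10: MRS = 24/(r − 2). Setting this equal to 24/7 gives r − 2 = 24/(24/7) = 7, so r = 9.

r = 9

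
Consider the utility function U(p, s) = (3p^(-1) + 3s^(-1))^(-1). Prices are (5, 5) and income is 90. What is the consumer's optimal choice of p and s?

p* = 9, s* = 9

For CES with ρ = -1, MRS = (s/p)^2.
Tangency: set MRS = p_p/p_s = 5/5 = 1.
So (s/p)^2 = 1; taking the square root, s/p = 1, i.e. s = p.
Substitute into the budget 5·p + 5·s = 90: 10·p = 90, so p* = 9 and s* = 9.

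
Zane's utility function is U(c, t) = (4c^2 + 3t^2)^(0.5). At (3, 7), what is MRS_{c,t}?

For CES with ρ = 2, MRS = (4/3)·(t/c)^(-1).
At (3, 7): MRS = 4/7.
So at (3, 7) the consumer would give up 4/7 units of t for one more unit of c.

MRS = 4/7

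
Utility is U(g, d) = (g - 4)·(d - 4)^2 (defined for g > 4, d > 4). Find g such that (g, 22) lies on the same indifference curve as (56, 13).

g = 17

U(56, 13) = 4212.
Set U(g, 22) = 4212 and solve.
With d = 22: (22 − 4)^2 = 324, so (g − 4) = 4212/324 = 13.
So g = 4 + 13 = 17.
Check: U(17, 22) = 4212.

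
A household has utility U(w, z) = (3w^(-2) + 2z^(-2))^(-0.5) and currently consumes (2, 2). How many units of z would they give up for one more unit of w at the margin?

For CES with ρ = -2, MRS = (3/2)·(z/w)^3.
At (2, 2): MRS = 1.5.
That is, one extra unit of w is worth 1.5 units of z at the margin.

MRS = 1.5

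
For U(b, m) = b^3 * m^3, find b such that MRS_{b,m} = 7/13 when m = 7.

MU_b = 3·b^2·m^3 and MU_m = 3·b^3·m^2.
MRS = MU_b/MU_m = m/b.
Substitute m = 7: MRS = 7/b. Setting 7/b = 7/13 gives b = 7/(7/13) = 13.

b = 13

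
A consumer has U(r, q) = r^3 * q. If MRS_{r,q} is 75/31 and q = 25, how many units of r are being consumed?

MU_r = 3·r^2·q and MU_q = r^3.
MRS = MU_r/MU_q = (3/1)·q/r.
Substitute q = 25: MRS = 75/r. Setting 75/r = 75/31 gives r = 75/(75/31) = 31.

r = 31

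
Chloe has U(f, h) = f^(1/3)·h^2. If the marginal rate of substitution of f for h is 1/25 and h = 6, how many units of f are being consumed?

MU_f = 1/3·f^(-2/3)·h^2 and MU_h = 2·f^(1/3)·h.
MRS = MU_f/MU_h = (1/6)·h/f.
Substitute h = 6: MRS = 1/f. Setting 1/f = 1/25 gives f = 1/(1/25) = 25.

f = 25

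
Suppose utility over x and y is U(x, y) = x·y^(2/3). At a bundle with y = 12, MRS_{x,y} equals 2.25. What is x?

MU_x = y^(2/3) and MU_y = 2/3·x·y^(-1/3).
MRS = MU_x/MU_y = (1.5)·y/x.
Substitute y = 12: MRS = 18/x. Setting 18/x = 2.25 gives x = 18/2.25 = 8.

x = 8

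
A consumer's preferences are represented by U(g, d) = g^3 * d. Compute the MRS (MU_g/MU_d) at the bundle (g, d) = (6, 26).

MU_g = 3·g^2·d and MU_d = g^3.
MRS = MU_g/MU_d = (3/1)·d/g.
At (6, 26): MRS = 13.
That is, one extra unit of g is worth 13 units of d at the margin.

MRS = 13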